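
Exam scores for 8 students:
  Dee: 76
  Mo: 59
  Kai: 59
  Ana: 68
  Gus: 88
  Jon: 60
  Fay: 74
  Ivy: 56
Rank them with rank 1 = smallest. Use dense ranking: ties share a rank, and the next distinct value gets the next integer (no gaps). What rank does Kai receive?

2

Sorted (ascending): 56, 59, 59, 60, 68, 74, 76, 88
The 2 values of 59 share dense rank 2.
Remaining distinct values take the next consecutive integers.
Kai has value 59 → rank 2.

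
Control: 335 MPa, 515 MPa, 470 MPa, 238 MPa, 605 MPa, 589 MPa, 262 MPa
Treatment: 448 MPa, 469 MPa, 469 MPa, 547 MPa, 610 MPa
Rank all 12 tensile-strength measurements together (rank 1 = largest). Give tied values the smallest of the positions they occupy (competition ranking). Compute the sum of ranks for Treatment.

28

Sorted (descending): 610, 605, 589, 547, 515, 470, 469, 469, 448, 335, 262, 238
The 2 values of 469 occupy positions 7–8 → each gets rank 7.
Treatment values → pooled ranks: 448→9, 469→7, 469→7, 547→4, 610→1
Rank sum = 9 + 7 + 7 + 4 + 1 = 28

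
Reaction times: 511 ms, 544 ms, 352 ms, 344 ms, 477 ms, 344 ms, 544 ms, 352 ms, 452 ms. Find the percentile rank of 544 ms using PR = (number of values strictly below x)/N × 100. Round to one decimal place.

N = 9.
Strictly below 544: 7. Equal to 544: 2.
PR = 7/9 × 100 = 77.8

77.8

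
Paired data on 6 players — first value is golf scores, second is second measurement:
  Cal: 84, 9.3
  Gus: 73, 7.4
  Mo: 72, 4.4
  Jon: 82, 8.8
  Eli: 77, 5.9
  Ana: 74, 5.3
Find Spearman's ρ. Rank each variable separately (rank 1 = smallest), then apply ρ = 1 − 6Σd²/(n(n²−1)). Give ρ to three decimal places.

0.829

Ranks of variable 1: 6, 2, 1, 5, 4, 3
Ranks of variable 2: 6, 4, 1, 5, 3, 2
d = r₁ − r₂: 0, -2, 0, 0, 1, 1
d²: 0, 4, 0, 0, 1, 1; Σd² = 6
ρ = 1 − 6·6/(6·35) = 1 − 36/210 = 0.829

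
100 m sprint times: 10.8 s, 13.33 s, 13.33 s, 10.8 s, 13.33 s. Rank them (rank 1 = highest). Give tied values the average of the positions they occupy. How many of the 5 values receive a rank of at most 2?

3

Sorted (descending): 13.33, 13.33, 13.33, 10.8, 10.8
The 3 values of 13.33 occupy positions 1–3 → average rank 2.
The 2 values of 10.8 occupy positions 4–5 → average rank (4+5)/2 = 4.5.
Ranks ≤ 2: {2, 2, 2} → 3 values.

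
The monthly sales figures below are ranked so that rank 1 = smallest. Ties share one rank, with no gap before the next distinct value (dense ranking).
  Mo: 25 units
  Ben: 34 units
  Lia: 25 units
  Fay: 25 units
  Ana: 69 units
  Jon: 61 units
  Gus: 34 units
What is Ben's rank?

Sorted (ascending): 25, 25, 25, 34, 34, 61, 69
The 3 values of 25 share dense rank 1.
The 2 values of 34 share dense rank 2.
Remaining distinct values take the next consecutive integers.
Ben has value 34 units → rank 2.

2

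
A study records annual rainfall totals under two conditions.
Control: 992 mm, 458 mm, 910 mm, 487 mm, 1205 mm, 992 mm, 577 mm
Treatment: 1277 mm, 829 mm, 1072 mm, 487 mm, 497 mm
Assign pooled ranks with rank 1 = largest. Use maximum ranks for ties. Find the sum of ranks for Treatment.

31

Sorted (descending): 1277, 1205, 1072, 992, 992, 910, 829, 577, 497, 487, 487, 458
The 2 values of 992 occupy positions 4–5 → each gets rank 5.
The 2 values of 487 occupy positions 10–11 → each gets rank 11.
Treatment values → pooled ranks: 1277→1, 829→7, 1072→3, 487→11, 497→9
Rank sum = 1 + 7 + 3 + 11 + 9 = 31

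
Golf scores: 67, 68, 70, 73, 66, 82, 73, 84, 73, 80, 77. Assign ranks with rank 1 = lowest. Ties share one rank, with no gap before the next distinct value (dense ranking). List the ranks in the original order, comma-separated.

Sorted (ascending): 66, 67, 68, 70, 73, 73, 73, 77, 80, 82, 84
The 3 values of 73 share dense rank 5.
Remaining distinct values take the next consecutive integers.

2, 3, 4, 5, 1, 8, 5, 9, 5, 7, 6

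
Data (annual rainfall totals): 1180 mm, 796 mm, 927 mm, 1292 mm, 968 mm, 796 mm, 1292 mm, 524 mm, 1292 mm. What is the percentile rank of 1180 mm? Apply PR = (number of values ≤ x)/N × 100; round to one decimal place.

N = 9.
Strictly below 1180: 5. Equal to 1180: 1.
PR = 6/9 × 100 = 66.7

66.7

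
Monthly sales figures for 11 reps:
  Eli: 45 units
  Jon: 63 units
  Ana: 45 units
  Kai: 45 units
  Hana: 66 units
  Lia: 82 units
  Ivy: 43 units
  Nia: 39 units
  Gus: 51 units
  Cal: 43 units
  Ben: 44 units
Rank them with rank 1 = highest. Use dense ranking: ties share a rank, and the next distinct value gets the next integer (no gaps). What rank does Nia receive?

Sorted (descending): 82, 66, 63, 51, 45, 45, 45, 44, 43, 43, 39
The 3 values of 45 share dense rank 5.
The 2 values of 43 share dense rank 7.
Remaining distinct values take the next consecutive integers.
Nia has value 39 units → rank 8.

8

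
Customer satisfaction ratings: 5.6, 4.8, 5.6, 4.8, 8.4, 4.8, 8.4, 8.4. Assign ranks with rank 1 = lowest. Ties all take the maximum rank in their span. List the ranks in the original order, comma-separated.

Sorted (ascending): 4.8, 4.8, 4.8, 5.6, 5.6, 8.4, 8.4, 8.4
The 3 values of 4.8 occupy positions 1–3 → each gets rank 3.
The 2 values of 5.6 occupy positions 4–5 → each gets rank 5.
The 3 values of 8.4 occupy positions 6–8 → each gets rank 8.

5, 3, 5, 3, 8, 3, 8, 8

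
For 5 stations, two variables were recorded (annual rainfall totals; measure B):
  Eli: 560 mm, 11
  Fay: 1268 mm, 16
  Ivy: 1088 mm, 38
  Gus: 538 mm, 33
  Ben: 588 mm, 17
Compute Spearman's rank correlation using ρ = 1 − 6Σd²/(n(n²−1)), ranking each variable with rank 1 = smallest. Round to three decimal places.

Ranks of variable 1: 2, 5, 4, 1, 3
Ranks of variable 2: 1, 2, 5, 4, 3
d = r₁ − r₂: 1, 3, -1, -3, 0
d²: 1, 9, 1, 9, 0; Σd² = 20
ρ = 1 − 6·20/(5·24) = 1 − 120/120 = 0.000

0.000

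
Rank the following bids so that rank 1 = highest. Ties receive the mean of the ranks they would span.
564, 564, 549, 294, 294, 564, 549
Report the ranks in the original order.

2, 2, 4.5, 6.5, 6.5, 2, 4.5

Sorted (descending): 564, 564, 564, 549, 549, 294, 294
The 3 values of 564 occupy positions 1–3 → average rank 2.
The 2 values of 549 occupy positions 4–5 → average rank (4+5)/2 = 4.5.
The 2 values of 294 occupy positions 6–7 → average rank (6+7)/2 = 6.5.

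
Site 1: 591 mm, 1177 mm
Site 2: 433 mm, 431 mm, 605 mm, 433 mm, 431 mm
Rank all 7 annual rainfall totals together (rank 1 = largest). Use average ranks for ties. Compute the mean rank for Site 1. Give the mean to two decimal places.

Sorted (descending): 1177, 605, 591, 433, 433, 431, 431
The 2 values of 433 occupy positions 4–5 → average rank (4+5)/2 = 4.5.
The 2 values of 431 occupy positions 6–7 → average rank (6+7)/2 = 6.5.
Site 1 values → pooled ranks: 591→3, 1177→1
Mean rank = (3 + 1) / 2 = 2.00

2.00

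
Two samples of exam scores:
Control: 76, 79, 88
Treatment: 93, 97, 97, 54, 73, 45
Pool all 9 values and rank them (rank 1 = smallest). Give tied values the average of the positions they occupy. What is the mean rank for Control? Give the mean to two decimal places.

Sorted (ascending): 45, 54, 73, 76, 79, 88, 93, 97, 97
The 2 values of 97 occupy positions 8–9 → average rank (8+9)/2 = 8.5.
Control values → pooled ranks: 76→4, 79→5, 88→6
Mean rank = (4 + 5 + 6) / 3 = 5.00

5.00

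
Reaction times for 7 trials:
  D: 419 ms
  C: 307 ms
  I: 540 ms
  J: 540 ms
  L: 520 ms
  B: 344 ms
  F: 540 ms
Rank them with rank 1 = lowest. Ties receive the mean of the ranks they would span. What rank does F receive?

Sorted (ascending): 307, 344, 419, 520, 540, 540, 540
The 3 values of 540 occupy positions 5–7 → average rank 6.
F has value 540 ms → rank 6.

6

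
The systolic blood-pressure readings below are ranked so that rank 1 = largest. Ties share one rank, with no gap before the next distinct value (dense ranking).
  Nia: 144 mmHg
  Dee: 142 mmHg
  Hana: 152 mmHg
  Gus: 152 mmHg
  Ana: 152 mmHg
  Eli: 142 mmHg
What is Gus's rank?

Sorted (descending): 152, 152, 152, 144, 142, 142
The 3 values of 152 share dense rank 1.
The 2 values of 142 share dense rank 3.
Remaining distinct values take the next consecutive integers.
Gus has value 152 mmHg → rank 1.

1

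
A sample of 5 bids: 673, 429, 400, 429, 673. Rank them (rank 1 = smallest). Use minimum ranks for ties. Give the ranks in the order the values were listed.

Sorted (ascending): 400, 429, 429, 673, 673
The 2 values of 429 occupy positions 2–3 → each gets rank 2.
The 2 values of 673 occupy positions 4–5 → each gets rank 4.

4, 2, 1, 2, 4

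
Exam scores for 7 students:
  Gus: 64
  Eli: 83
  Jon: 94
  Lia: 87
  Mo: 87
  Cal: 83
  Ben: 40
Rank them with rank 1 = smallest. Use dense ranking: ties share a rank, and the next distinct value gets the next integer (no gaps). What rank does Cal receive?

3

Sorted (ascending): 40, 64, 83, 83, 87, 87, 94
The 2 values of 83 share dense rank 3.
The 2 values of 87 share dense rank 4.
Remaining distinct values take the next consecutive integers.
Cal has value 83 → rank 3.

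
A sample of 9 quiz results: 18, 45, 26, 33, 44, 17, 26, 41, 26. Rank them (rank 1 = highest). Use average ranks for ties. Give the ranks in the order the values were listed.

8, 1, 6, 4, 2, 9, 6, 3, 6

Sorted (descending): 45, 44, 41, 33, 26, 26, 26, 18, 17
The 3 values of 26 occupy positions 5–7 → average rank 6.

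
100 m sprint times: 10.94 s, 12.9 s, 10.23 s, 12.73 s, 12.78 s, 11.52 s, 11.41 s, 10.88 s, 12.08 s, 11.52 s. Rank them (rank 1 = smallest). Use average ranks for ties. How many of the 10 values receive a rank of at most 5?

4

Sorted (ascending): 10.23, 10.88, 10.94, 11.41, 11.52, 11.52, 12.08, 12.73, 12.78, 12.9
The 2 values of 11.52 occupy positions 5–6 → average rank (5+6)/2 = 5.5.
Ranks ≤ 5: {1, 2, 3, 4} → 4 values.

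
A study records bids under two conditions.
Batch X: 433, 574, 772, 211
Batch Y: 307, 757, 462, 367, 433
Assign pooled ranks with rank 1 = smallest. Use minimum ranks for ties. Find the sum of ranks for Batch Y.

23

Sorted (ascending): 211, 307, 367, 433, 433, 462, 574, 757, 772
The 2 values of 433 occupy positions 4–5 → each gets rank 4.
Batch Y values → pooled ranks: 307→2, 757→8, 462→6, 367→3, 433→4
Rank sum = 2 + 8 + 6 + 3 + 4 = 23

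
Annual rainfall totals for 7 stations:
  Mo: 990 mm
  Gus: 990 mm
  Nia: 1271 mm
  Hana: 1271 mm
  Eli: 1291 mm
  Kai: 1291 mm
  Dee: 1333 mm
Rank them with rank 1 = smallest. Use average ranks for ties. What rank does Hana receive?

3.5

Sorted (ascending): 990, 990, 1271, 1271, 1291, 1291, 1333
The 2 values of 990 occupy positions 1–2 → average rank (1+2)/2 = 1.5.
The 2 values of 1271 occupy positions 3–4 → average rank (3+4)/2 = 3.5.
The 2 values of 1291 occupy positions 5–6 → average rank (5+6)/2 = 5.5.
Hana has value 1271 mm → rank 3.5.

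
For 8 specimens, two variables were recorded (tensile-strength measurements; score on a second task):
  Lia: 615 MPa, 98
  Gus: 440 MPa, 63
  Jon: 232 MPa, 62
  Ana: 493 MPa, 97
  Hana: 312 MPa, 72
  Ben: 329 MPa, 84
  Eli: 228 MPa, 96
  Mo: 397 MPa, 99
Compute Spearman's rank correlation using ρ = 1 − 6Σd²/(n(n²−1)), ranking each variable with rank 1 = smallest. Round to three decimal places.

0.476

Ranks of variable 1: 8, 6, 2, 7, 3, 4, 1, 5
Ranks of variable 2: 7, 2, 1, 6, 3, 4, 5, 8
d = r₁ − r₂: 1, 4, 1, 1, 0, 0, -4, -3
d²: 1, 16, 1, 1, 0, 0, 16, 9; Σd² = 44
ρ = 1 − 6·44/(8·63) = 1 − 264/504 = 0.476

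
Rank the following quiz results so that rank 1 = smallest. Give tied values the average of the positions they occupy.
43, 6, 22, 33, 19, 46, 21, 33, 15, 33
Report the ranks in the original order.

9, 1, 5, 7, 3, 10, 4, 7, 2, 7

Sorted (ascending): 6, 15, 19, 21, 22, 33, 33, 33, 43, 46
The 3 values of 33 occupy positions 6–8 → average rank 7.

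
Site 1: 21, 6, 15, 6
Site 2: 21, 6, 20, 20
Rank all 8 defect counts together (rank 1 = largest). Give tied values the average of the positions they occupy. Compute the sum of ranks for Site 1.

20.5

Sorted (descending): 21, 21, 20, 20, 15, 6, 6, 6
The 2 values of 21 occupy positions 1–2 → average rank (1+2)/2 = 1.5.
The 2 values of 20 occupy positions 3–4 → average rank (3+4)/2 = 3.5.
The 3 values of 6 occupy positions 6–8 → average rank 7.
Site 1 values → pooled ranks: 21→1.5, 6→7, 15→5, 6→7
Rank sum = 1.5 + 7 + 5 + 7 = 20.5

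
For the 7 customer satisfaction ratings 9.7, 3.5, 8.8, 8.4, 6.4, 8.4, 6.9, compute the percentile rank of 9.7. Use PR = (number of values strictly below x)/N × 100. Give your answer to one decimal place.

N = 7.
Strictly below 9.7: 6. Equal to 9.7: 1.
PR = 6/7 × 100 = 85.7

85.7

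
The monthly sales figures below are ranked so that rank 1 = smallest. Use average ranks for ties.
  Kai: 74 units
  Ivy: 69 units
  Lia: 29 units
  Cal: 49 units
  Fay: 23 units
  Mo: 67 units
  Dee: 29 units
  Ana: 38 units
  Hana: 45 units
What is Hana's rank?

Sorted (ascending): 23, 29, 29, 38, 45, 49, 67, 69, 74
The 2 values of 29 occupy positions 2–3 → average rank (2+3)/2 = 2.5.
Hana has value 45 units → rank 5.

5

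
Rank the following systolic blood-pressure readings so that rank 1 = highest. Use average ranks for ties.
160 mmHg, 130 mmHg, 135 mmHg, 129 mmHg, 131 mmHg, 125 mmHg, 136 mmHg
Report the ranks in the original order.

1, 5, 3, 6, 4, 7, 2

Sorted (descending): 160, 136, 135, 131, 130, 129, 125
No ties — each value takes its position as its rank.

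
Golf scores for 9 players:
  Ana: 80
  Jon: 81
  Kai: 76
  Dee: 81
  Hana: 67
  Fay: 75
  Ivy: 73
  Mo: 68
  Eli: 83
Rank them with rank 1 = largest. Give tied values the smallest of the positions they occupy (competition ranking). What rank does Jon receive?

2

Sorted (descending): 83, 81, 81, 80, 76, 75, 73, 68, 67
The 2 values of 81 occupy positions 2–3 → each gets rank 2.
Jon has value 81 → rank 2.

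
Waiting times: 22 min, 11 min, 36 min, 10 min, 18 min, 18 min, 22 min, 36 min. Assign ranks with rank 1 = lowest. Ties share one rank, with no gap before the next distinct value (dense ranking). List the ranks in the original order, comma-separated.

Sorted (ascending): 10, 11, 18, 18, 22, 22, 36, 36
The 2 values of 18 share dense rank 3.
The 2 values of 22 share dense rank 4.
The 2 values of 36 share dense rank 5.
Remaining distinct values take the next consecutive integers.

4, 2, 5, 1, 3, 3, 4, 5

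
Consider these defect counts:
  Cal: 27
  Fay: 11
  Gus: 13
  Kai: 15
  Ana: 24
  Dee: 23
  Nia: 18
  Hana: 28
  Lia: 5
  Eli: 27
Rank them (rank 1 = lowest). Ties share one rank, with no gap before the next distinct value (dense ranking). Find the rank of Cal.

Sorted (ascending): 5, 11, 13, 15, 18, 23, 24, 27, 27, 28
The 2 values of 27 share dense rank 8.
Remaining distinct values take the next consecutive integers.
Cal has value 27 → rank 8.

8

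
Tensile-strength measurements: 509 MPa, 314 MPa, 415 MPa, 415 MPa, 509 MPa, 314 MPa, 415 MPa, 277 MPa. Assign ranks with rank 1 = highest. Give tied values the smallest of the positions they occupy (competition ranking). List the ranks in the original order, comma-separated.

Sorted (descending): 509, 509, 415, 415, 415, 314, 314, 277
The 2 values of 509 occupy positions 1–2 → each gets rank 1.
The 3 values of 415 occupy positions 3–5 → each gets rank 3.
The 2 values of 314 occupy positions 6–7 → each gets rank 6.

1, 6, 3, 3, 1, 6, 3, 8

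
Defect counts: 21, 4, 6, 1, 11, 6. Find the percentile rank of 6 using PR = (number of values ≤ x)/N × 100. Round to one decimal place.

N = 6.
Strictly below 6: 2. Equal to 6: 2.
PR = 4/6 × 100 = 66.7

66.7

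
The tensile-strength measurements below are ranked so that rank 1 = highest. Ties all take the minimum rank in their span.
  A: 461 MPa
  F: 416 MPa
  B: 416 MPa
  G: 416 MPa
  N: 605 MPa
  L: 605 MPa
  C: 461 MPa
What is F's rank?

5

Sorted (descending): 605, 605, 461, 461, 416, 416, 416
The 2 values of 605 occupy positions 1–2 → each gets rank 1.
The 2 values of 461 occupy positions 3–4 → each gets rank 3.
The 3 values of 416 occupy positions 5–7 → each gets rank 5.
F has value 416 MPa → rank 5.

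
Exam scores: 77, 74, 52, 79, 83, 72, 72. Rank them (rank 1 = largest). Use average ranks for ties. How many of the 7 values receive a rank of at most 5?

4

Sorted (descending): 83, 79, 77, 74, 72, 72, 52
The 2 values of 72 occupy positions 5–6 → average rank (5+6)/2 = 5.5.
Ranks ≤ 5: {1, 2, 3, 4} → 4 values.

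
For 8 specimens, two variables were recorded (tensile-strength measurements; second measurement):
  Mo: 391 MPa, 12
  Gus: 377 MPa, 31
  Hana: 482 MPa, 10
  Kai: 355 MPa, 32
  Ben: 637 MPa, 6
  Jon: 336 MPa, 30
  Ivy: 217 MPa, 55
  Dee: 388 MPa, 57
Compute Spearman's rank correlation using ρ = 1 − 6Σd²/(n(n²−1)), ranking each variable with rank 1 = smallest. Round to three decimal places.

Ranks of variable 1: 6, 4, 7, 3, 8, 2, 1, 5
Ranks of variable 2: 3, 5, 2, 6, 1, 4, 7, 8
d = r₁ − r₂: 3, -1, 5, -3, 7, -2, -6, -3
d²: 9, 1, 25, 9, 49, 4, 36, 9; Σd² = 142
ρ = 1 − 6·142/(8·63) = 1 − 852/504 = -0.690

-0.690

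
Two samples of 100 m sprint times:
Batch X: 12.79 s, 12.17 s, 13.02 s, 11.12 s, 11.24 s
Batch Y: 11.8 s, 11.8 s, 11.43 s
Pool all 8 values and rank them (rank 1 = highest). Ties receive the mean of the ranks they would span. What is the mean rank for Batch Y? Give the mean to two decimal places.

5.00

Sorted (descending): 13.02, 12.79, 12.17, 11.8, 11.8, 11.43, 11.24, 11.12
The 2 values of 11.8 occupy positions 4–5 → average rank (4+5)/2 = 4.5.
Batch Y values → pooled ranks: 11.8→4.5, 11.8→4.5, 11.43→6
Mean rank = (4.5 + 4.5 + 6) / 3 = 5.00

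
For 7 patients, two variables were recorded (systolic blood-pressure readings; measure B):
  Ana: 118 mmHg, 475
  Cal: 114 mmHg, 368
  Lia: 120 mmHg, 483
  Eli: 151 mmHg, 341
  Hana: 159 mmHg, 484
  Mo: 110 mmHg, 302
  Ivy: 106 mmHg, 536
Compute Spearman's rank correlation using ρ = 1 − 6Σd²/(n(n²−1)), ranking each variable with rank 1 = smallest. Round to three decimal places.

0.036

Ranks of variable 1: 4, 3, 5, 6, 7, 2, 1
Ranks of variable 2: 4, 3, 5, 2, 6, 1, 7
d = r₁ − r₂: 0, 0, 0, 4, 1, 1, -6
d²: 0, 0, 0, 16, 1, 1, 36; Σd² = 54
ρ = 1 − 6·54/(7·48) = 1 − 324/336 = 0.036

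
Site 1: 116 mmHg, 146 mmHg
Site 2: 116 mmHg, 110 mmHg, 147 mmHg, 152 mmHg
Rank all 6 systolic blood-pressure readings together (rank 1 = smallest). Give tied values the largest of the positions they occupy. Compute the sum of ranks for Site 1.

Sorted (ascending): 110, 116, 116, 146, 147, 152
The 2 values of 116 occupy positions 2–3 → each gets rank 3.
Site 1 values → pooled ranks: 116→3, 146→4
Rank sum = 3 + 4 = 7

7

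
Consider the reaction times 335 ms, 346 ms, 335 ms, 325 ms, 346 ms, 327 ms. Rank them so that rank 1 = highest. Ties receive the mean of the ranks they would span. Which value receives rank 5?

Sorted (descending): 346, 346, 335, 335, 327, 325
The 2 values of 346 occupy positions 1–2 → average rank (1+2)/2 = 1.5.
The 2 values of 335 occupy positions 3–4 → average rank (3+4)/2 = 3.5.
Rank 5 → value 327.

327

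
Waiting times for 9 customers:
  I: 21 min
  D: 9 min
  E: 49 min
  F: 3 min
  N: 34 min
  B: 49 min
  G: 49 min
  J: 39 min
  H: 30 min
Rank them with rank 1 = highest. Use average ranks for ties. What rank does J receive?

4

Sorted (descending): 49, 49, 49, 39, 34, 30, 21, 9, 3
The 3 values of 49 occupy positions 1–3 → average rank 2.
J has value 39 min → rank 4.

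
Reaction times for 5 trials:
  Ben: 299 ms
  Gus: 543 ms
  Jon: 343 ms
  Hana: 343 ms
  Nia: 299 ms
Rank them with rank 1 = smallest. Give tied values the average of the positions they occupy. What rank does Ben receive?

Sorted (ascending): 299, 299, 343, 343, 543
The 2 values of 299 occupy positions 1–2 → average rank (1+2)/2 = 1.5.
The 2 values of 343 occupy positions 3–4 → average rank (3+4)/2 = 3.5.
Ben has value 299 ms → rank 1.5.

1.5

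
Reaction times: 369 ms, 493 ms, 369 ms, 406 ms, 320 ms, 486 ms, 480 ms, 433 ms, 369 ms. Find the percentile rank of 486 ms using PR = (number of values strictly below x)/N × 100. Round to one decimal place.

77.8

N = 9.
Strictly below 486: 7. Equal to 486: 1.
PR = 7/9 × 100 = 77.8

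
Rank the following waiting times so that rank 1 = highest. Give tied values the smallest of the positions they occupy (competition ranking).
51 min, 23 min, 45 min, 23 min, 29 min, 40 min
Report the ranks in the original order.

1, 5, 2, 5, 4, 3

Sorted (descending): 51, 45, 40, 29, 23, 23
The 2 values of 23 occupy positions 5–6 → each gets rank 5.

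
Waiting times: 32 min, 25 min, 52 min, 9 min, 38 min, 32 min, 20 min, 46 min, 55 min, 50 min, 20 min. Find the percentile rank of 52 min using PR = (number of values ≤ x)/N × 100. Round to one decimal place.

N = 11.
Strictly below 52: 9. Equal to 52: 1.
PR = 10/11 × 100 = 90.9

90.9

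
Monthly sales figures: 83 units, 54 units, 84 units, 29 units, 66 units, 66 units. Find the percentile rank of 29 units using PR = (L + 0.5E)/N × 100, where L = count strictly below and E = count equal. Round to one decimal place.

N = 6.
Strictly below 29: 0. Equal to 29: 1.
PR = (0 + 0.5·1)/6 × 100 = 8.3

8.3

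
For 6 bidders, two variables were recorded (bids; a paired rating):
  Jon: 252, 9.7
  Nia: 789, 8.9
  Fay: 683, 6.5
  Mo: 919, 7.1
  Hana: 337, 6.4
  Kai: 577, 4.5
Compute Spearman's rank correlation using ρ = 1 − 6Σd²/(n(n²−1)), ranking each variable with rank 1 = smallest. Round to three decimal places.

0.029

Ranks of variable 1: 1, 5, 4, 6, 2, 3
Ranks of variable 2: 6, 5, 3, 4, 2, 1
d = r₁ − r₂: -5, 0, 1, 2, 0, 2
d²: 25, 0, 1, 4, 0, 4; Σd² = 34
ρ = 1 − 6·34/(6·35) = 1 − 204/210 = 0.029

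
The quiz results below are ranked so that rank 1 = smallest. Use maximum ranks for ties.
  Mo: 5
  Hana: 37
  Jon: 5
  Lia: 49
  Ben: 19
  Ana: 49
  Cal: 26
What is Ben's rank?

3

Sorted (ascending): 5, 5, 19, 26, 37, 49, 49
The 2 values of 5 occupy positions 1–2 → each gets rank 2.
The 2 values of 49 occupy positions 6–7 → each gets rank 7.
Ben has value 19 → rank 3.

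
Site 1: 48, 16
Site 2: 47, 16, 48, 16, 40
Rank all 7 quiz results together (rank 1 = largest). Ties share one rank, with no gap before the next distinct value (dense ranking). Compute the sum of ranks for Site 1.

Sorted (descending): 48, 48, 47, 40, 16, 16, 16
The 2 values of 48 share dense rank 1.
The 3 values of 16 share dense rank 4.
Remaining distinct values take the next consecutive integers.
Site 1 values → pooled ranks: 48→1, 16→4
Rank sum = 1 + 4 = 5

5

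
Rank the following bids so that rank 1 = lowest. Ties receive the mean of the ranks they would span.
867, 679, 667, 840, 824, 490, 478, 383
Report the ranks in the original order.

Sorted (ascending): 383, 478, 490, 667, 679, 824, 840, 867
No ties — each value takes its position as its rank.

8, 5, 4, 7, 6, 3, 2, 1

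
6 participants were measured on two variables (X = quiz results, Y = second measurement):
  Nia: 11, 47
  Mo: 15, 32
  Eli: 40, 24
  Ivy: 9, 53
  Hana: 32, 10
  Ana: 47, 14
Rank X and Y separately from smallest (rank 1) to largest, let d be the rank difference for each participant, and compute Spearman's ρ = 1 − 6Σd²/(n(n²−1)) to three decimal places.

Ranks of variable 1: 2, 3, 5, 1, 4, 6
Ranks of variable 2: 5, 4, 3, 6, 1, 2
d = r₁ − r₂: -3, -1, 2, -5, 3, 4
d²: 9, 1, 4, 25, 9, 16; Σd² = 64
ρ = 1 − 6·64/(6·35) = 1 − 384/210 = -0.829

-0.829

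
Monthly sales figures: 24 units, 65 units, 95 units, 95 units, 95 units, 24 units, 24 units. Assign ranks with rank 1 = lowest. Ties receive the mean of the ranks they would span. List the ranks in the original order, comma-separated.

2, 4, 6, 6, 6, 2, 2

Sorted (ascending): 24, 24, 24, 65, 95, 95, 95
The 3 values of 24 occupy positions 1–3 → average rank 2.
The 3 values of 95 occupy positions 5–7 → average rank 6.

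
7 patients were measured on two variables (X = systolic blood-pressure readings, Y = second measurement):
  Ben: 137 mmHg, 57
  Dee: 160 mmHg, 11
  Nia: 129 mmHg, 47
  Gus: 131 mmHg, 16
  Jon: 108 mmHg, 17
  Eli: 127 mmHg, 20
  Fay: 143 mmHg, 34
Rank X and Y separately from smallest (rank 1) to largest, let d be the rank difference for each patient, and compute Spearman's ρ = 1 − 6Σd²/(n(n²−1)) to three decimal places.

Ranks of variable 1: 5, 7, 3, 4, 1, 2, 6
Ranks of variable 2: 7, 1, 6, 2, 3, 4, 5
d = r₁ − r₂: -2, 6, -3, 2, -2, -2, 1
d²: 4, 36, 9, 4, 4, 4, 1; Σd² = 62
ρ = 1 − 6·62/(7·48) = 1 − 372/336 = -0.107

-0.107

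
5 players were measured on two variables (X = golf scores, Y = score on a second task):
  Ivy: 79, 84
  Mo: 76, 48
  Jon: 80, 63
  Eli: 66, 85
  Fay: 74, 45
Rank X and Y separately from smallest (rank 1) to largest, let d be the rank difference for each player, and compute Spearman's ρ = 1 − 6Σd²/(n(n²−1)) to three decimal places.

Ranks of variable 1: 4, 3, 5, 1, 2
Ranks of variable 2: 4, 2, 3, 5, 1
d = r₁ − r₂: 0, 1, 2, -4, 1
d²: 0, 1, 4, 16, 1; Σd² = 22
ρ = 1 − 6·22/(5·24) = 1 − 132/120 = -0.100

-0.100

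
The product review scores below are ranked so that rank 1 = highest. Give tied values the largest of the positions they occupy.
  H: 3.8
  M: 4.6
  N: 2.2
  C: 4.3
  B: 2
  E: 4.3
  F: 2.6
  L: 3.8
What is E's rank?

Sorted (descending): 4.6, 4.3, 4.3, 3.8, 3.8, 2.6, 2.2, 2
The 2 values of 4.3 occupy positions 2–3 → each gets rank 3.
The 2 values of 3.8 occupy positions 4–5 → each gets rank 5.
E has value 4.3 → rank 3.

3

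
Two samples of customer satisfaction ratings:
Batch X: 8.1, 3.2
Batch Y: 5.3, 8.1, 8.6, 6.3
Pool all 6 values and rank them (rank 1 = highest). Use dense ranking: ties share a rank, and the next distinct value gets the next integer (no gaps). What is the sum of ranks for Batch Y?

Sorted (descending): 8.6, 8.1, 8.1, 6.3, 5.3, 3.2
The 2 values of 8.1 share dense rank 2.
Remaining distinct values take the next consecutive integers.
Batch Y values → pooled ranks: 5.3→4, 8.1→2, 8.6→1, 6.3→3
Rank sum = 4 + 2 + 1 + 3 = 10

10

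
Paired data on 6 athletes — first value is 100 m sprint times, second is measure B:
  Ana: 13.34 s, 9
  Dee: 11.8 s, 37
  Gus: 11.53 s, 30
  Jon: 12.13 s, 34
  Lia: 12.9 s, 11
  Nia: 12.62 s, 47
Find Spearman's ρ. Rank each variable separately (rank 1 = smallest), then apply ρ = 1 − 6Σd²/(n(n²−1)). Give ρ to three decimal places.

Ranks of variable 1: 6, 2, 1, 3, 5, 4
Ranks of variable 2: 1, 5, 3, 4, 2, 6
d = r₁ − r₂: 5, -3, -2, -1, 3, -2
d²: 25, 9, 4, 1, 9, 4; Σd² = 52
ρ = 1 − 6·52/(6·35) = 1 − 312/210 = -0.486

-0.486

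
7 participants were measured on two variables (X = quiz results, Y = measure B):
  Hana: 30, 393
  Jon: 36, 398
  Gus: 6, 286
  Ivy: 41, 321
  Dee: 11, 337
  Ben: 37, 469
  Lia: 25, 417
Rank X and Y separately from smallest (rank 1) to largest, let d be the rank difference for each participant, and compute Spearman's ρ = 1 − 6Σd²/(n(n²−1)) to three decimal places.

Ranks of variable 1: 4, 5, 1, 7, 2, 6, 3
Ranks of variable 2: 4, 5, 1, 2, 3, 7, 6
d = r₁ − r₂: 0, 0, 0, 5, -1, -1, -3
d²: 0, 0, 0, 25, 1, 1, 9; Σd² = 36
ρ = 1 − 6·36/(7·48) = 1 − 216/336 = 0.357

0.357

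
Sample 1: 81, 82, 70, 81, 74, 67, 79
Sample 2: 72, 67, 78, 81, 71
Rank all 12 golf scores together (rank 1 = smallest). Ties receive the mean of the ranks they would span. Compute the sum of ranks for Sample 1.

Sorted (ascending): 67, 67, 70, 71, 72, 74, 78, 79, 81, 81, 81, 82
The 2 values of 67 occupy positions 1–2 → average rank (1+2)/2 = 1.5.
The 3 values of 81 occupy positions 9–11 → average rank 10.
Sample 1 values → pooled ranks: 81→10, 82→12, 70→3, 81→10, 74→6, 67→1.5, 79→8
Rank sum = 10 + 12 + 3 + 10 + 6 + 1.5 + 8 = 50.5

50.5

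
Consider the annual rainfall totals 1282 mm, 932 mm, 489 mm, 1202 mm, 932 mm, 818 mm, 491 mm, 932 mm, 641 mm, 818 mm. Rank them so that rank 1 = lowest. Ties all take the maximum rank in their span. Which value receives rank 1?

489

Sorted (ascending): 489, 491, 641, 818, 818, 932, 932, 932, 1202, 1282
The 2 values of 818 occupy positions 4–5 → each gets rank 5.
The 3 values of 932 occupy positions 6–8 → each gets rank 8.
Rank 1 → value 489.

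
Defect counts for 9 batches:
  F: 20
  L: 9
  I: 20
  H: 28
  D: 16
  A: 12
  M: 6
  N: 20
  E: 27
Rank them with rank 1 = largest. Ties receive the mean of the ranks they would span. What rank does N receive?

4

Sorted (descending): 28, 27, 20, 20, 20, 16, 12, 9, 6
The 3 values of 20 occupy positions 3–5 → average rank 4.
N has value 20 → rank 4.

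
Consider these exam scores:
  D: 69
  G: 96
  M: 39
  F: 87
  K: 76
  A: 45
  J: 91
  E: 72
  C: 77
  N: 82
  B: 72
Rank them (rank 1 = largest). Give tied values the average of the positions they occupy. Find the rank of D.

9

Sorted (descending): 96, 91, 87, 82, 77, 76, 72, 72, 69, 45, 39
The 2 values of 72 occupy positions 7–8 → average rank (7+8)/2 = 7.5.
D has value 69 → rank 9.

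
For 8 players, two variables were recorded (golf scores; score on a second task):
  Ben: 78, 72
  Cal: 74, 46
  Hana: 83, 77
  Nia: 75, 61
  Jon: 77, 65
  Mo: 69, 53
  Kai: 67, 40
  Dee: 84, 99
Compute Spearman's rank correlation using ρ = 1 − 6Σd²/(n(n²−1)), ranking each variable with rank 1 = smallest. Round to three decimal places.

Ranks of variable 1: 6, 3, 7, 4, 5, 2, 1, 8
Ranks of variable 2: 6, 2, 7, 4, 5, 3, 1, 8
d = r₁ − r₂: 0, 1, 0, 0, 0, -1, 0, 0
d²: 0, 1, 0, 0, 0, 1, 0, 0; Σd² = 2
ρ = 1 − 6·2/(8·63) = 1 − 12/504 = 0.976

0.976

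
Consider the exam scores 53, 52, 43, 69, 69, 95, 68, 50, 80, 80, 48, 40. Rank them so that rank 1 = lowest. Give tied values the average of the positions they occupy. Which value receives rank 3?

48

Sorted (ascending): 40, 43, 48, 50, 52, 53, 68, 69, 69, 80, 80, 95
The 2 values of 69 occupy positions 8–9 → average rank (8+9)/2 = 8.5.
The 2 values of 80 occupy positions 10–11 → average rank (10+11)/2 = 10.5.
Rank 3 → value 48.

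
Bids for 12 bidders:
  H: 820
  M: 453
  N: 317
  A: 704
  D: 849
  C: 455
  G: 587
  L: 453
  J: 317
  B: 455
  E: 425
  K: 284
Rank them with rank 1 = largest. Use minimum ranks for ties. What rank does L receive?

Sorted (descending): 849, 820, 704, 587, 455, 455, 453, 453, 425, 317, 317, 284
The 2 values of 455 occupy positions 5–6 → each gets rank 5.
The 2 values of 453 occupy positions 7–8 → each gets rank 7.
The 2 values of 317 occupy positions 10–11 → each gets rank 10.
L has value 453 → rank 7.

7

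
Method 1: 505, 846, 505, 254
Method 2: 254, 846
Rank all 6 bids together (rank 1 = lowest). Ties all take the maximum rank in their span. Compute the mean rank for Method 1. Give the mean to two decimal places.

Sorted (ascending): 254, 254, 505, 505, 846, 846
The 2 values of 254 occupy positions 1–2 → each gets rank 2.
The 2 values of 505 occupy positions 3–4 → each gets rank 4.
The 2 values of 846 occupy positions 5–6 → each gets rank 6.
Method 1 values → pooled ranks: 505→4, 846→6, 505→4, 254→2
Mean rank = (4 + 6 + 4 + 2) / 4 = 4.00

4.00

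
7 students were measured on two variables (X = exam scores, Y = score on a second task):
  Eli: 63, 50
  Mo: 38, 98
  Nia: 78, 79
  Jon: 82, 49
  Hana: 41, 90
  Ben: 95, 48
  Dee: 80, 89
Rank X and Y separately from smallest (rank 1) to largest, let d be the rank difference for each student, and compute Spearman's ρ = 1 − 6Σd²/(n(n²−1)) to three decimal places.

Ranks of variable 1: 3, 1, 4, 6, 2, 7, 5
Ranks of variable 2: 3, 7, 4, 2, 6, 1, 5
d = r₁ − r₂: 0, -6, 0, 4, -4, 6, 0
d²: 0, 36, 0, 16, 16, 36, 0; Σd² = 104
ρ = 1 − 6·104/(7·48) = 1 − 624/336 = -0.857

-0.857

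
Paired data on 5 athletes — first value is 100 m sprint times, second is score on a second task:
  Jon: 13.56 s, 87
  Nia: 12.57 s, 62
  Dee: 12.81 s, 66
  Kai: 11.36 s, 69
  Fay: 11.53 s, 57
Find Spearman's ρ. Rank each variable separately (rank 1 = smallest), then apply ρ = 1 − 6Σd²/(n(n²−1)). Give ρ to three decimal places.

Ranks of variable 1: 5, 3, 4, 1, 2
Ranks of variable 2: 5, 2, 3, 4, 1
d = r₁ − r₂: 0, 1, 1, -3, 1
d²: 0, 1, 1, 9, 1; Σd² = 12
ρ = 1 − 6·12/(5·24) = 1 − 72/120 = 0.400

0.400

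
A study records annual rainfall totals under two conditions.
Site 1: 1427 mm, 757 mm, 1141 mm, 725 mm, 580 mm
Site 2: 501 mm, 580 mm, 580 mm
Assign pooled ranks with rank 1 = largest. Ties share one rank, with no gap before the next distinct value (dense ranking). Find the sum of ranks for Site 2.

16

Sorted (descending): 1427, 1141, 757, 725, 580, 580, 580, 501
The 3 values of 580 share dense rank 5.
Remaining distinct values take the next consecutive integers.
Site 2 values → pooled ranks: 501→6, 580→5, 580→5
Rank sum = 6 + 5 + 5 = 16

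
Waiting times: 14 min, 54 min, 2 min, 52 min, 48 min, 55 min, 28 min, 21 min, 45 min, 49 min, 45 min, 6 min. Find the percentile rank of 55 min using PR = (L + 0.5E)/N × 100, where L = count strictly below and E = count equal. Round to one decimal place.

95.8

N = 12.
Strictly below 55: 11. Equal to 55: 1.
PR = (11 + 0.5·1)/12 × 100 = 95.8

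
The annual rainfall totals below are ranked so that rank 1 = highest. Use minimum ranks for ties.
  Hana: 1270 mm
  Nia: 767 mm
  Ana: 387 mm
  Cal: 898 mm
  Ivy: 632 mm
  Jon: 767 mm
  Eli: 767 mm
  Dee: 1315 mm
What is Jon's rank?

Sorted (descending): 1315, 1270, 898, 767, 767, 767, 632, 387
The 3 values of 767 occupy positions 4–6 → each gets rank 4.
Jon has value 767 mm → rank 4.

4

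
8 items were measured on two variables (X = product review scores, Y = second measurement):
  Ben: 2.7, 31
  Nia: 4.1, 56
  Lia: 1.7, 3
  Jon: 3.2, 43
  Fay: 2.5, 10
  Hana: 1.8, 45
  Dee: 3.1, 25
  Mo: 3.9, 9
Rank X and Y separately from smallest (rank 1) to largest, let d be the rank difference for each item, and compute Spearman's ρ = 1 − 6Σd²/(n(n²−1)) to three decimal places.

Ranks of variable 1: 4, 8, 1, 6, 3, 2, 5, 7
Ranks of variable 2: 5, 8, 1, 6, 3, 7, 4, 2
d = r₁ − r₂: -1, 0, 0, 0, 0, -5, 1, 5
d²: 1, 0, 0, 0, 0, 25, 1, 25; Σd² = 52
ρ = 1 − 6·52/(8·63) = 1 − 312/504 = 0.381

0.381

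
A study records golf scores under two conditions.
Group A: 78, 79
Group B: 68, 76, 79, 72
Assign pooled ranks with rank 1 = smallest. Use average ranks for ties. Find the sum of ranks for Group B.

Sorted (ascending): 68, 72, 76, 78, 79, 79
The 2 values of 79 occupy positions 5–6 → average rank (5+6)/2 = 5.5.
Group B values → pooled ranks: 68→1, 76→3, 79→5.5, 72→2
Rank sum = 1 + 3 + 5.5 + 2 = 11.5

11.5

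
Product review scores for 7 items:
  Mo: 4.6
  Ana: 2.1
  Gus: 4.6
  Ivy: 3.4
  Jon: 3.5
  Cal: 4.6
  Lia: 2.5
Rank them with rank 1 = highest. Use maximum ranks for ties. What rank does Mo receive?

Sorted (descending): 4.6, 4.6, 4.6, 3.5, 3.4, 2.5, 2.1
The 3 values of 4.6 occupy positions 1–3 → each gets rank 3.
Mo has value 4.6 → rank 3.

3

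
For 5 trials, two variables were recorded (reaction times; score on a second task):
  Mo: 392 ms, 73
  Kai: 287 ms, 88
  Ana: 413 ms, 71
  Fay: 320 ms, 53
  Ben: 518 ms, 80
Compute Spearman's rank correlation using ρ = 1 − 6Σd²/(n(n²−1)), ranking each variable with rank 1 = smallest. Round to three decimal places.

-0.100

Ranks of variable 1: 3, 1, 4, 2, 5
Ranks of variable 2: 3, 5, 2, 1, 4
d = r₁ − r₂: 0, -4, 2, 1, 1
d²: 0, 16, 4, 1, 1; Σd² = 22
ρ = 1 − 6·22/(5·24) = 1 − 132/120 = -0.100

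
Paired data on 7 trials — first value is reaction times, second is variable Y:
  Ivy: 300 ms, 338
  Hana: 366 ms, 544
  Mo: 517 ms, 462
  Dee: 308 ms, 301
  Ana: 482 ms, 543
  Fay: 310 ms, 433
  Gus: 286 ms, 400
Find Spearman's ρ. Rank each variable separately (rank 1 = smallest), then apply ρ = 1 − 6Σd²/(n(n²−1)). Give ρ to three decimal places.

0.714

Ranks of variable 1: 2, 5, 7, 3, 6, 4, 1
Ranks of variable 2: 2, 7, 5, 1, 6, 4, 3
d = r₁ − r₂: 0, -2, 2, 2, 0, 0, -2
d²: 0, 4, 4, 4, 0, 0, 4; Σd² = 16
ρ = 1 − 6·16/(7·48) = 1 − 96/336 = 0.714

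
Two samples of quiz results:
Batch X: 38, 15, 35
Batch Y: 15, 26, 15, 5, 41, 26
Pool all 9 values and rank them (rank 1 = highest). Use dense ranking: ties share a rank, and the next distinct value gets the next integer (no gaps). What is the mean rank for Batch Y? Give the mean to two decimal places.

Sorted (descending): 41, 38, 35, 26, 26, 15, 15, 15, 5
The 2 values of 26 share dense rank 4.
The 3 values of 15 share dense rank 5.
Remaining distinct values take the next consecutive integers.
Batch Y values → pooled ranks: 15→5, 26→4, 15→5, 5→6, 41→1, 26→4
Mean rank = (5 + 4 + 5 + 6 + 1 + 4) / 6 = 4.17

4.17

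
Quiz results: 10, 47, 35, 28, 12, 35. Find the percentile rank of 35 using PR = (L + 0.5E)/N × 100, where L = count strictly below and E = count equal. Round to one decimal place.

N = 6.
Strictly below 35: 3. Equal to 35: 2.
PR = (3 + 0.5·2)/6 × 100 = 66.7

66.7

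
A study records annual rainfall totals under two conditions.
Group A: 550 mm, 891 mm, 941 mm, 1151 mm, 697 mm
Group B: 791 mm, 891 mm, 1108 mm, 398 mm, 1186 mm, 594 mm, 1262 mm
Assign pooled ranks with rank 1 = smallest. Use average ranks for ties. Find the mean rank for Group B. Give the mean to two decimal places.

6.79

Sorted (ascending): 398, 550, 594, 697, 791, 891, 891, 941, 1108, 1151, 1186, 1262
The 2 values of 891 occupy positions 6–7 → average rank (6+7)/2 = 6.5.
Group B values → pooled ranks: 791→5, 891→6.5, 1108→9, 398→1, 1186→11, 594→3, 1262→12
Mean rank = (5 + 6.5 + 9 + 1 + 11 + 3 + 12) / 7 = 6.79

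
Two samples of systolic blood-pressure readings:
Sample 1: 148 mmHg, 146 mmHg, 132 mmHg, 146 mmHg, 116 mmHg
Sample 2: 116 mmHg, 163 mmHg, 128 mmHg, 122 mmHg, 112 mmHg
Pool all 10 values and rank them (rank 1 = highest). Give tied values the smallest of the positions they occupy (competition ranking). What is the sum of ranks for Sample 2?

32

Sorted (descending): 163, 148, 146, 146, 132, 128, 122, 116, 116, 112
The 2 values of 146 occupy positions 3–4 → each gets rank 3.
The 2 values of 116 occupy positions 8–9 → each gets rank 8.
Sample 2 values → pooled ranks: 116→8, 163→1, 128→6, 122→7, 112→10
Rank sum = 8 + 1 + 6 + 7 + 10 = 32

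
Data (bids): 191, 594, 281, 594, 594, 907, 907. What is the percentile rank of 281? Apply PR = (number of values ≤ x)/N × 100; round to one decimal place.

N = 7.
Strictly below 281: 1. Equal to 281: 1.
PR = 2/7 × 100 = 28.6

28.6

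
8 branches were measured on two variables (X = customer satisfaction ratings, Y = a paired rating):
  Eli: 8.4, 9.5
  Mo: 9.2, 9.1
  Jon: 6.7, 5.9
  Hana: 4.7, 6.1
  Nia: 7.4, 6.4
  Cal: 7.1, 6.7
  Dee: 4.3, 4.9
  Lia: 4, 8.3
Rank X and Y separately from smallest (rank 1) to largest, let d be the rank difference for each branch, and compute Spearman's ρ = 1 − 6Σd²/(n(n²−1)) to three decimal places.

Ranks of variable 1: 7, 8, 4, 3, 6, 5, 2, 1
Ranks of variable 2: 8, 7, 2, 3, 4, 5, 1, 6
d = r₁ − r₂: -1, 1, 2, 0, 2, 0, 1, -5
d²: 1, 1, 4, 0, 4, 0, 1, 25; Σd² = 36
ρ = 1 − 6·36/(8·63) = 1 − 216/504 = 0.571

0.571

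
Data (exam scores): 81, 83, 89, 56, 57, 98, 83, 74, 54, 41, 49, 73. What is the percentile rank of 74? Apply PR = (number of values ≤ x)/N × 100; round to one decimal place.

N = 12.
Strictly below 74: 6. Equal to 74: 1.
PR = 7/12 × 100 = 58.3

58.3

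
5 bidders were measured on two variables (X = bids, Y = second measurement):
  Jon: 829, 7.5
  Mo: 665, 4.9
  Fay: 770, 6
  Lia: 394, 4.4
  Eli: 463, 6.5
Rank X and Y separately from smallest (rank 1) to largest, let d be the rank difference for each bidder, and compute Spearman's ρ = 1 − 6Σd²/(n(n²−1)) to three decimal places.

Ranks of variable 1: 5, 3, 4, 1, 2
Ranks of variable 2: 5, 2, 3, 1, 4
d = r₁ − r₂: 0, 1, 1, 0, -2
d²: 0, 1, 1, 0, 4; Σd² = 6
ρ = 1 − 6·6/(5·24) = 1 − 36/120 = 0.700

0.700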